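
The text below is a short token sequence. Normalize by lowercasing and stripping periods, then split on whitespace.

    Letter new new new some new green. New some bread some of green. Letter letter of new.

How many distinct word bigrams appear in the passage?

17 tokens → 16 bigram windows in total.
Repeated bigrams (each contributes count−1 duplicates):
  new new: 2
  new some: 2
2 duplicate windows → 16 − 2 = 14 distinct.

14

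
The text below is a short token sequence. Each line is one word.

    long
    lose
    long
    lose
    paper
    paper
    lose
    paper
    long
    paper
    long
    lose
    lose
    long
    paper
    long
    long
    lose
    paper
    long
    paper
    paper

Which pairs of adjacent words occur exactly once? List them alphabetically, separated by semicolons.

Bigram counts meeting the condition (exactly once):
  long long: 1
  lose lose: 1
  paper lose: 1

long long; lose lose; paper lose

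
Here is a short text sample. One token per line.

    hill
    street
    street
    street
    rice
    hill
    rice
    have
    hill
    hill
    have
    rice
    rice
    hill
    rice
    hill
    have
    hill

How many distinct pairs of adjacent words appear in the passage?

18 tokens → 17 bigram windows in total.
Repeated bigrams (each contributes count−1 duplicates):
  rice hill: 3
  have hill: 2
  hill have: 2
  hill rice: 2
  street street: 2
6 duplicate windows → 17 − 6 = 11 distinct.

11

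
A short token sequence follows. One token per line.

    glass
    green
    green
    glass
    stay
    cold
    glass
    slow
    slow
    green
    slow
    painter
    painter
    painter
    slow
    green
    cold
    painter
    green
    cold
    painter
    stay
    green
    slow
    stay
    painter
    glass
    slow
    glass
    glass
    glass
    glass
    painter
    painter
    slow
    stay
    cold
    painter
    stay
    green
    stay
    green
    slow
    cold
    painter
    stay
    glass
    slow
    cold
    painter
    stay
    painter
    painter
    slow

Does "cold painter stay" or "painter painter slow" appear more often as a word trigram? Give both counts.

"cold painter stay": 4 occurrences
"painter painter slow": 3 occurrences

"cold painter stay" (4 vs 3)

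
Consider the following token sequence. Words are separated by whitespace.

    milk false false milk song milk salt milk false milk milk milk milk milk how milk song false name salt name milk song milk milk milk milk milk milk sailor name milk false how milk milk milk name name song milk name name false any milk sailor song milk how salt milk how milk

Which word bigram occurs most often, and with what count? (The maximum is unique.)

"milk milk", 11 times

Bigram frequencies (highest first):
  milk milk: 11
  song milk: 4
  milk false: 3
  milk song: 3
  milk how: 3
  how milk: 3
  … (20 more, each ≤ 2)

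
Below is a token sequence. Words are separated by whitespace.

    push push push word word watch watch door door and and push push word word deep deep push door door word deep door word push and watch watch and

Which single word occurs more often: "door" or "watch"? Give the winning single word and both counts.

"door" (5 vs 4)

"door": 5 occurrences
"watch": 4 occurrences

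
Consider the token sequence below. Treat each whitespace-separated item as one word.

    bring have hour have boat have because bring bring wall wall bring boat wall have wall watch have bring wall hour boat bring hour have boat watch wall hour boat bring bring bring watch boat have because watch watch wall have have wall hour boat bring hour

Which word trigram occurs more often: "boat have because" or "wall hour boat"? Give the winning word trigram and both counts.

"boat have because": 2 occurrences
"wall hour boat": 3 occurrences

"wall hour boat" (3 vs 2)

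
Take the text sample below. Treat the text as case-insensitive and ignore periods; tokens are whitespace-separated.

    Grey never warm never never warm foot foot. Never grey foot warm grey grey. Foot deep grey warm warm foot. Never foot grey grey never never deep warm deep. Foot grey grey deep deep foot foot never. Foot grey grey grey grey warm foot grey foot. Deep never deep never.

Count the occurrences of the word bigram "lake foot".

0

Scanning the 49 overlapping bigram windows for "lake foot":
  (none found)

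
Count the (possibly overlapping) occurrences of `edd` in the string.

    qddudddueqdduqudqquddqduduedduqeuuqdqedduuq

Sliding a length-3 window over the 43 characters (41 positions):
  position 27–29: edd
  position 38–40: edd

2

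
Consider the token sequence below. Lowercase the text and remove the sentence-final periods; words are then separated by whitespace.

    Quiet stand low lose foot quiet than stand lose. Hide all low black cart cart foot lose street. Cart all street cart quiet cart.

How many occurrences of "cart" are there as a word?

5

Scanning the 24 tokens for "cart":
  position 14: cart
  position 15: cart
  position 19: cart
  position 22: cart
  position 24: cart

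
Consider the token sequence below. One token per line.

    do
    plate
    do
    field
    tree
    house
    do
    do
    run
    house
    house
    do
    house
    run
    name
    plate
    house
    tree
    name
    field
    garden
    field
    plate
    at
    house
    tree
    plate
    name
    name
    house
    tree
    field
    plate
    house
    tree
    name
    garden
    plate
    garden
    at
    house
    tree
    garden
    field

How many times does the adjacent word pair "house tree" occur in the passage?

5

Scanning the 43 overlapping bigram windows for "house tree":
  position 17–18: house tree
  position 25–26: house tree
  position 30–31: house tree
  position 34–35: house tree
  position 41–42: house tree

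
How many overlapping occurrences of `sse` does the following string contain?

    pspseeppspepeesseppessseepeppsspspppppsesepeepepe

Sliding a length-3 window over the 49 characters (47 positions):
  position 15–17: sse
  position 22–24: sse

2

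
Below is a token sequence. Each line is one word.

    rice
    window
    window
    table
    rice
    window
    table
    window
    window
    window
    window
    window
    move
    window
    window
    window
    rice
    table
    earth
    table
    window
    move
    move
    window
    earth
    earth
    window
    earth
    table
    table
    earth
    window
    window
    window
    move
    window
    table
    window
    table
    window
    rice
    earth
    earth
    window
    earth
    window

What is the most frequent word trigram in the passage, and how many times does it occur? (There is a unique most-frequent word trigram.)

Trigram frequencies (highest first):
  window window window: 5
  window table window: 3
  window window move: 2
  window move window: 2
  earth earth window: 2
  earth window earth: 2
  … (28 more, each ≤ 1)

"window window window", 5 times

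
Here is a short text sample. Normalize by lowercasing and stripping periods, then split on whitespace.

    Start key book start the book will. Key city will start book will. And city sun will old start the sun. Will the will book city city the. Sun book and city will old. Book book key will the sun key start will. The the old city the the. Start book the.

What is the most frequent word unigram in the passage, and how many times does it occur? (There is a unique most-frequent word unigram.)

"the", 10 times

Unigram frequencies (highest first):
  the: 10
  will: 9
  book: 8
  start: 6
  city: 6
  key: 4
  … (3 more, each ≤ 4)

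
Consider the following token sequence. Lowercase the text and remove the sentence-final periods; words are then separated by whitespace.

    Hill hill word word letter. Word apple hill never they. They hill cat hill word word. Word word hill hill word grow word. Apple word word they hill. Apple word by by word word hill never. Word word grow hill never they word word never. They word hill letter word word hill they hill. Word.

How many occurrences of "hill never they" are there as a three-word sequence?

2

Scanning the 53 overlapping trigram windows for "hill never they":
  position 8–10: hill never they
  position 40–42: hill never they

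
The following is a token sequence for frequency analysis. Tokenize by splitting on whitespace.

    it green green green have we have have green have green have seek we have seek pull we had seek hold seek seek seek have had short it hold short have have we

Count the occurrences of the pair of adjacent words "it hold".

1

Scanning the 32 overlapping bigram windows for "it hold":
  position 28–29: it hold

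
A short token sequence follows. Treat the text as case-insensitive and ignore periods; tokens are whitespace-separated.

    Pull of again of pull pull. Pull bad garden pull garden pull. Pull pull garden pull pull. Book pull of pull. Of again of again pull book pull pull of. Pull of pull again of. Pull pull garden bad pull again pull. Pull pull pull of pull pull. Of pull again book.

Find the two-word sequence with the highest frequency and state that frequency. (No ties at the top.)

Bigram frequencies (highest first):
  pull pull: 11
  pull of: 7
  of pull: 7
  of again: 3
  again of: 3
  garden pull: 3
  … (10 more, each ≤ 3)

"pull pull", 11 times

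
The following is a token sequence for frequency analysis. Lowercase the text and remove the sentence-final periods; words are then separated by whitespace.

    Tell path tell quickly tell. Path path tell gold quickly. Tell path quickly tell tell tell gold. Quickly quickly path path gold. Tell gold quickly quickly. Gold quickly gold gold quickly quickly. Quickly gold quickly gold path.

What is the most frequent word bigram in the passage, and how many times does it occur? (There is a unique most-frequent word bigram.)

"gold quickly", 6 times

Bigram frequencies (highest first):
  gold quickly: 6
  quickly quickly: 4
  quickly gold: 4
  tell path: 3
  quickly tell: 3
  tell gold: 3
  … (10 more, each ≤ 2)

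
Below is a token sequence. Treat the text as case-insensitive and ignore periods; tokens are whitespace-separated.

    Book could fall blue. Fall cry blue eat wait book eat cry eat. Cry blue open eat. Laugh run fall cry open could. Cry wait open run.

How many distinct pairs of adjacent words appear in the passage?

27 tokens → 26 bigram windows in total.
Repeated bigrams (each contributes count−1 duplicates):
  cry blue: 2
  eat cry: 2
  fall cry: 2
3 duplicate windows → 26 − 3 = 23 distinct.

23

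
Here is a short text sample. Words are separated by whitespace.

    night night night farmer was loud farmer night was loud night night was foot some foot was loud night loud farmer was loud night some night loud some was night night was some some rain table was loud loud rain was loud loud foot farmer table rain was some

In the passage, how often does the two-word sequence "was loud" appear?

6

Scanning the 48 overlapping bigram windows for "was loud":
  position 5–6: was loud
  position 9–10: was loud
  position 17–18: was loud
  position 22–23: was loud
  position 37–38: was loud
  position 41–42: was loud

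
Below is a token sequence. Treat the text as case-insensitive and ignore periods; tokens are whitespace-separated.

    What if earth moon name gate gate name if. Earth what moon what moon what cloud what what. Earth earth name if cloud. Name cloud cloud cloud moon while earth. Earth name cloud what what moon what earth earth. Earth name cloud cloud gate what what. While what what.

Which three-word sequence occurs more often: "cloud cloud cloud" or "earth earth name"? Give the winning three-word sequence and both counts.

"earth earth name" (3 vs 1)

"cloud cloud cloud": 1 occurrence
"earth earth name": 3 occurrences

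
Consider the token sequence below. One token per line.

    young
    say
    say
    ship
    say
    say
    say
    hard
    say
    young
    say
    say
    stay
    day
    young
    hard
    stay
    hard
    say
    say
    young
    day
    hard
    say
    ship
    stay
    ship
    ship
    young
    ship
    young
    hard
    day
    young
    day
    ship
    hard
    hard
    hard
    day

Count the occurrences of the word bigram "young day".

2

Scanning the 39 overlapping bigram windows for "young day":
  position 21–22: young day
  position 34–35: young day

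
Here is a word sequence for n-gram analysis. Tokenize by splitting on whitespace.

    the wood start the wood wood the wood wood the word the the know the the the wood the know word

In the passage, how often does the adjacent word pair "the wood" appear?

Scanning the 20 overlapping bigram windows for "the wood":
  position 1–2: the wood
  position 4–5: the wood
  position 7–8: the wood
  position 17–18: the wood

4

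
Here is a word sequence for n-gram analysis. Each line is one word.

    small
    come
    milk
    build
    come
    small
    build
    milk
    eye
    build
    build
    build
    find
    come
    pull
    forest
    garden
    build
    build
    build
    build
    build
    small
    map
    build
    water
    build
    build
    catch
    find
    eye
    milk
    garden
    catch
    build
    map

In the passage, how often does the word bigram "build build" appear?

7

Scanning the 35 overlapping bigram windows for "build build":
  position 10–11: build build
  position 11–12: build build
  position 18–19: build build
  position 19–20: build build
  position 20–21: build build
  position 21–22: build build
  position 27–28: build build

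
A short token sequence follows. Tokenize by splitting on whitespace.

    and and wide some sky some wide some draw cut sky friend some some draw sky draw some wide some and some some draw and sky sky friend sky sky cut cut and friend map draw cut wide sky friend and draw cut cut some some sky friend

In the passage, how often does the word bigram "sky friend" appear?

4

Scanning the 47 overlapping bigram windows for "sky friend":
  position 11–12: sky friend
  position 27–28: sky friend
  position 39–40: sky friend
  position 47–48: sky friend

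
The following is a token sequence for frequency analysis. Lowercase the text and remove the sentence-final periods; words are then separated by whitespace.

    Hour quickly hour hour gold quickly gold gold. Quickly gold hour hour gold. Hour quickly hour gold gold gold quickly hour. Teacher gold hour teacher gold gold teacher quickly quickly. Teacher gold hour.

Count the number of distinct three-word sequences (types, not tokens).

25

33 tokens → 31 trigram windows in total.
Repeated trigrams (each contributes count−1 duplicates):
  gold gold quickly: 2
  gold quickly gold: 2
  hour hour gold: 2
  hour quickly hour: 2
  hour teacher gold: 2
  teacher gold hour: 2
6 duplicate windows → 31 − 6 = 25 distinct.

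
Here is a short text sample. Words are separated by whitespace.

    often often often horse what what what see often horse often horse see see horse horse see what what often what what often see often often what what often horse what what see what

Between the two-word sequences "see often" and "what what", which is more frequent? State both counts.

"see often": 2 occurrences
"what what": 6 occurrences

"what what" (6 vs 2)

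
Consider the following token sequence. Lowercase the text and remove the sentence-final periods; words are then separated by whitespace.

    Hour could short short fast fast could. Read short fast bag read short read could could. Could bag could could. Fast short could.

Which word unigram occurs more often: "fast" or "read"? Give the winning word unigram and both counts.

"fast": 4 occurrences
"read": 3 occurrences

"fast" (4 vs 3)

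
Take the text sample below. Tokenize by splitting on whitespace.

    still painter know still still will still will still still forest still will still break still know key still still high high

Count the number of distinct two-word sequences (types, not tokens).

22 tokens → 21 bigram windows in total.
Repeated bigrams (each contributes count−1 duplicates):
  still still: 3
  still will: 3
  will still: 3
6 duplicate windows → 21 − 6 = 15 distinct.

15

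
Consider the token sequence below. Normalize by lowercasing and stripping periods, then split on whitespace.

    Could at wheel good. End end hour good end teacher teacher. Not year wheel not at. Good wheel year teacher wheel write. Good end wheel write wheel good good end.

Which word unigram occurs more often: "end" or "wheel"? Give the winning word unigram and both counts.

"wheel" (6 vs 5)

"end": 5 occurrences
"wheel": 6 occurrences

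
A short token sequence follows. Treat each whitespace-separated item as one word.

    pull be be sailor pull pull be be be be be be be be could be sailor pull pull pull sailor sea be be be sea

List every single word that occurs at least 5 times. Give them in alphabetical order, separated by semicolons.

Unigram counts meeting the condition (at least 5 times):
  be: 14
  pull: 6

be; pull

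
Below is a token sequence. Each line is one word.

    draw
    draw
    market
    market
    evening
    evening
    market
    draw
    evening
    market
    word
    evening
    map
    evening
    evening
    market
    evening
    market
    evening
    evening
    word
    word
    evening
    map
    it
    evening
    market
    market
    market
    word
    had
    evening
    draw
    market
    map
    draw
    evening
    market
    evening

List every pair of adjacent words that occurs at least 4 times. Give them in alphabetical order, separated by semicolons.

Bigram counts meeting the condition (at least 4 times):
  evening market: 6
  market evening: 4

evening market; market evening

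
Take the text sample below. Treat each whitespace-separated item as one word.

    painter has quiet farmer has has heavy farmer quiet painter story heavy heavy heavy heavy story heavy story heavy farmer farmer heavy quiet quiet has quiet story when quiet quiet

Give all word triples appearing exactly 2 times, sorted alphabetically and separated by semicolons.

heavy heavy heavy; heavy story heavy

Trigram counts meeting the condition (exactly 2 times):
  heavy heavy heavy: 2
  heavy story heavy: 2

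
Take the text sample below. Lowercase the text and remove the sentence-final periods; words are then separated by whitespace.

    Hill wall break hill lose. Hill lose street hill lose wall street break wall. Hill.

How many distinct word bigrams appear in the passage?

12

15 tokens → 14 bigram windows in total.
Repeated bigrams (each contributes count−1 duplicates):
  hill lose: 3
2 duplicate windows → 14 − 2 = 12 distinct.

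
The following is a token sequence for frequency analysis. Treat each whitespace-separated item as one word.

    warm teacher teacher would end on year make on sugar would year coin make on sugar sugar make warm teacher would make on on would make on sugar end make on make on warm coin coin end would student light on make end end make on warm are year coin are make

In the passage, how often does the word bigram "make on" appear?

Scanning the 51 overlapping bigram windows for "make on":
  position 8–9: make on
  position 14–15: make on
  position 22–23: make on
  position 26–27: make on
  position 30–31: make on
  position 32–33: make on
  position 45–46: make on

7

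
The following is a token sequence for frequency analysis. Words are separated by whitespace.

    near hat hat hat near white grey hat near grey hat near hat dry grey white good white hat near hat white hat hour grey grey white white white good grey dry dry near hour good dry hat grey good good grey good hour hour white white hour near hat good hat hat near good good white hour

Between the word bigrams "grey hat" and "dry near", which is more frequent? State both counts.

"grey hat" (2 vs 1)

"grey hat": 2 occurrences
"dry near": 1 occurrence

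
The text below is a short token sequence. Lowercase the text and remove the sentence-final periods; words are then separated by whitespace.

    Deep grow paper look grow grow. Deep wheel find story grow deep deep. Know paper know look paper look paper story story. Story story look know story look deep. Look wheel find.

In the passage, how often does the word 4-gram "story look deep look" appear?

Scanning the 29 overlapping 4-gram windows for "story look deep look":
  position 27–30: story look deep look

1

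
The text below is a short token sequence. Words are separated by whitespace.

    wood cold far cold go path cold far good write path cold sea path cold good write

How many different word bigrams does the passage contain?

12

17 tokens → 16 bigram windows in total.
Repeated bigrams (each contributes count−1 duplicates):
  path cold: 3
  cold far: 2
  good write: 2
4 duplicate windows → 16 − 4 = 12 distinct.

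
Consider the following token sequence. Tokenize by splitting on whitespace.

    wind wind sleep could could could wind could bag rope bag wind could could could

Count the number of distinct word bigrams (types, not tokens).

15 tokens → 14 bigram windows in total.
Repeated bigrams (each contributes count−1 duplicates):
  could could: 4
  wind could: 2
4 duplicate windows → 14 − 4 = 10 distinct.

10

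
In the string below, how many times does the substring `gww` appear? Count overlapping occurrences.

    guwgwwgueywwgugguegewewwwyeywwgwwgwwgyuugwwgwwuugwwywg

6

Sliding a length-3 window over the 54 characters (52 positions):
  position 4–6: gww
  position 31–33: gww
  position 34–36: gww
  position 41–43: gww
  position 44–46: gww
  position 49–51: gww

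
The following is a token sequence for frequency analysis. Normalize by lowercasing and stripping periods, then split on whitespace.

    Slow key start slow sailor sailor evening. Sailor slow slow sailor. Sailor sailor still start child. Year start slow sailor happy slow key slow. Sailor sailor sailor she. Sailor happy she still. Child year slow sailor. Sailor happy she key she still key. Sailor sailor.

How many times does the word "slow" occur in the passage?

Scanning the 45 tokens for "slow":
  position 1: slow
  position 4: slow
  position 9: slow
  position 10: slow
  position 19: slow
  position 22: slow
  position 24: slow
  position 35: slow

8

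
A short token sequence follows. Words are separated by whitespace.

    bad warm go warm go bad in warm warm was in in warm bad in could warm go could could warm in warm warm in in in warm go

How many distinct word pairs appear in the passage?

29 tokens → 28 bigram windows in total.
Repeated bigrams (each contributes count−1 duplicates):
  in warm: 4
  warm go: 4
  in in: 3
  bad in: 2
  could warm: 2
  warm in: 2
  warm warm: 2
12 duplicate windows → 28 − 12 = 16 distinct.

16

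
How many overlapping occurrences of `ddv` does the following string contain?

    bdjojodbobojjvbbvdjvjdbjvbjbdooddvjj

1

Sliding a length-3 window over the 36 characters (34 positions):
  position 32–34: ddv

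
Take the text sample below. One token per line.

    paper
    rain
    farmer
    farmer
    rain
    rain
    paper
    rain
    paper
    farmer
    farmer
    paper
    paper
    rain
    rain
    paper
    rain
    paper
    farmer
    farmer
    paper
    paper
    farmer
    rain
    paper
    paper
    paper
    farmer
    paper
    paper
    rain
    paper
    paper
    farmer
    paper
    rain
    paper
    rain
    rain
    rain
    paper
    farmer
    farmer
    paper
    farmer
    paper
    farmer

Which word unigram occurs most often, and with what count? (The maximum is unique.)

Unigram frequencies (highest first):
  paper: 21
  rain: 13
  farmer: 13

"paper", 21 times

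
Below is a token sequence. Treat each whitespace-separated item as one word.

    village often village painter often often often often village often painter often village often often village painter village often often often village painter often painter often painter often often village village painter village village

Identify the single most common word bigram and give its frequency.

"often often", 7 times

Bigram frequencies (highest first):
  often often: 7
  often village: 6
  painter often: 5
  village often: 4
  village painter: 4
  often painter: 3
  … (2 more, each ≤ 2)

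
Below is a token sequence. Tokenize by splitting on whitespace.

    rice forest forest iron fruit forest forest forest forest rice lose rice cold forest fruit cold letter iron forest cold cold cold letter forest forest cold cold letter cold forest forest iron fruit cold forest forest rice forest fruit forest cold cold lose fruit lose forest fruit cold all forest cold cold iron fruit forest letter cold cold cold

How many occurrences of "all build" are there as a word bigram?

Scanning the 58 overlapping bigram windows for "all build":
  (none found)

0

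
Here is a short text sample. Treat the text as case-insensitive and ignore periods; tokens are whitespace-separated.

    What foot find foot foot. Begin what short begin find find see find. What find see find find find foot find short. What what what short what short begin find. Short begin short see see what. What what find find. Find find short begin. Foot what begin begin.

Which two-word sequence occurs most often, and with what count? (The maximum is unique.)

Bigram frequencies (highest first):
  find find: 6
  short begin: 4
  what what: 4
  what short: 3
  find short: 3
  foot find: 2
  … (19 more, each ≤ 2)

"find find", 6 times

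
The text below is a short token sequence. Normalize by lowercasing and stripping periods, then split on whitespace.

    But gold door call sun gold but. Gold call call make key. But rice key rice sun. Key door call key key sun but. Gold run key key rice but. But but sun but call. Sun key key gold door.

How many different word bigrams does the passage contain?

28

40 tokens → 39 bigram windows in total.
Repeated bigrams (each contributes count−1 duplicates):
  but gold: 3
  key key: 3
  but but: 2
  call sun: 2
  door call: 2
  gold door: 2
  key rice: 2
  sun but: 2
  … (1 more repeated)
11 duplicate windows → 39 − 11 = 28 distinct.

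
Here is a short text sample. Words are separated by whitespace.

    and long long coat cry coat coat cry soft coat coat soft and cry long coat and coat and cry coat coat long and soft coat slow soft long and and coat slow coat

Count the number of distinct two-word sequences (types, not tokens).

22

34 tokens → 33 bigram windows in total.
Repeated bigrams (each contributes count−1 duplicates):
  coat coat: 3
  and coat: 2
  and cry: 2
  coat and: 2
  coat cry: 2
  coat slow: 2
  cry coat: 2
  long and: 2
  … (2 more repeated)
11 duplicate windows → 33 − 11 = 22 distinct.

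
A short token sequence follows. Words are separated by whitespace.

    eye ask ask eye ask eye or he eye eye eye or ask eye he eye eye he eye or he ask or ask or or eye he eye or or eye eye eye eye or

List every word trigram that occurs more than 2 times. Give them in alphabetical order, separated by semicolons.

Trigram counts meeting the condition (more than 2 times):
  eye eye eye: 3
  eye he eye: 3

eye eye eye; eye he eye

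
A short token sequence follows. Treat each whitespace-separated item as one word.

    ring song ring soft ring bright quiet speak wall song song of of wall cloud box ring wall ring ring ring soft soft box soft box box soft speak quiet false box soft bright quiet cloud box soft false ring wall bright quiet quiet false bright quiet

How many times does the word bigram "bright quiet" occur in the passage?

4

Scanning the 46 overlapping bigram windows for "bright quiet":
  position 6–7: bright quiet
  position 34–35: bright quiet
  position 42–43: bright quiet
  position 46–47: bright quiet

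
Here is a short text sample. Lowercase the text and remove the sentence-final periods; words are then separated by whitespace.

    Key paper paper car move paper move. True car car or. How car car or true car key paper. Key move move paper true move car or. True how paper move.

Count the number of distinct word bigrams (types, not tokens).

31 tokens → 30 bigram windows in total.
Repeated bigrams (each contributes count−1 duplicates):
  car or: 3
  car car: 2
  key paper: 2
  move paper: 2
  or true: 2
  paper move: 2
  true car: 2
8 duplicate windows → 30 − 8 = 22 distinct.

22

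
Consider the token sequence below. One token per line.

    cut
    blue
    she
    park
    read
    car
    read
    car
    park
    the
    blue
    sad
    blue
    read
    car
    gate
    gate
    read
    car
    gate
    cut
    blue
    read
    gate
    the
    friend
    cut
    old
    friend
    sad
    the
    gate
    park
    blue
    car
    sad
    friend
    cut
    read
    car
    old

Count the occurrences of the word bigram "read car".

5

Scanning the 40 overlapping bigram windows for "read car":
  position 5–6: read car
  position 7–8: read car
  position 14–15: read car
  position 18–19: read car
  position 39–40: read car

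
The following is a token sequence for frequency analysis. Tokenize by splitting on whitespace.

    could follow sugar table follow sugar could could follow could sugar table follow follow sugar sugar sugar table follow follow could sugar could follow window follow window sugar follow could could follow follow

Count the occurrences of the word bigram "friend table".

Scanning the 32 overlapping bigram windows for "friend table":
  (none found)

0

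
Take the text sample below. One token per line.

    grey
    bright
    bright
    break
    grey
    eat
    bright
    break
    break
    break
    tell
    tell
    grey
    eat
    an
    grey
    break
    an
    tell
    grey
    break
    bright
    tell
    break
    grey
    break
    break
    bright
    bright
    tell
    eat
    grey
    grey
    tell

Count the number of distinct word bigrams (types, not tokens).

22

34 tokens → 33 bigram windows in total.
Repeated bigrams (each contributes count−1 duplicates):
  break break: 3
  grey break: 3
  break bright: 2
  break grey: 2
  bright break: 2
  bright bright: 2
  bright tell: 2
  grey eat: 2
  … (1 more repeated)
11 duplicate windows → 33 − 11 = 22 distinct.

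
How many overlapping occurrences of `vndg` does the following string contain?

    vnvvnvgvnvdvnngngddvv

Sliding a length-4 window over the 21 characters (18 positions):
  (no match at any position)

0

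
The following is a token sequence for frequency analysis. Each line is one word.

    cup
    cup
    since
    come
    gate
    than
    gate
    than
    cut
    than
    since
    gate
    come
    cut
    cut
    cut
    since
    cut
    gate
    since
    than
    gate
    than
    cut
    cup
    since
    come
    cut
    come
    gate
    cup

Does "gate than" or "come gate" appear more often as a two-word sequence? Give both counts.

"gate than": 3 occurrences
"come gate": 2 occurrences

"gate than" (3 vs 2)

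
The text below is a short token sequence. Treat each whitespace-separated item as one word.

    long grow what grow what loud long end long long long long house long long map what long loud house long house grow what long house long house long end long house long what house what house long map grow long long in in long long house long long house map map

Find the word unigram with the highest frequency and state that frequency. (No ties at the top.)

"long", 22 times

Unigram frequencies (highest first):
  long: 22
  house: 10
  what: 6
  grow: 4
  map: 4
  loud: 2
  … (2 more, each ≤ 2)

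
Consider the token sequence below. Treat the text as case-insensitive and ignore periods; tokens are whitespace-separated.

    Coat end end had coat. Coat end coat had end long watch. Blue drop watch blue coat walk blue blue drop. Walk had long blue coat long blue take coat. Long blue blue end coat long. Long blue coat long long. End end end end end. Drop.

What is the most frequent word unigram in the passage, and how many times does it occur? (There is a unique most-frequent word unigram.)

"end", 10 times

Unigram frequencies (highest first):
  end: 10
  coat: 9
  blue: 9
  long: 8
  had: 3
  drop: 3
  … (3 more, each ≤ 2)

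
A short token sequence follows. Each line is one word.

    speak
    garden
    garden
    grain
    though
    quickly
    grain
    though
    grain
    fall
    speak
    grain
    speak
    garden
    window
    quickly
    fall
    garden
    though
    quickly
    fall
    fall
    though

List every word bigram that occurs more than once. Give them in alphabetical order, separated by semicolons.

Bigram counts meeting the condition (more than once):
  grain though: 2
  quickly fall: 2
  speak garden: 2
  though quickly: 2

grain though; quickly fall; speak garden; though quickly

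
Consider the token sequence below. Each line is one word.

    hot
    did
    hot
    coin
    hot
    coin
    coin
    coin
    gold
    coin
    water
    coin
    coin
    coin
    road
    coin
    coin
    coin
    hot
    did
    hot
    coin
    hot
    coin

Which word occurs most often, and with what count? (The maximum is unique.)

Unigram frequencies (highest first):
  coin: 13
  hot: 6
  did: 2
  gold: 1
  water: 1
  road: 1

"coin", 13 times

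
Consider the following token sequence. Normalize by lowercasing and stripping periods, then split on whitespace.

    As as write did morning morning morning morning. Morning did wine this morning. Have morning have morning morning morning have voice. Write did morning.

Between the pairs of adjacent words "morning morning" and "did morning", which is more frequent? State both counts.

"morning morning" (6 vs 2)

"morning morning": 6 occurrences
"did morning": 2 occurrences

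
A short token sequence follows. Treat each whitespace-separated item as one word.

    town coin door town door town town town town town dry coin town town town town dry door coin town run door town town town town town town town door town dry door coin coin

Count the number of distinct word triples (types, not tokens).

19

35 tokens → 33 trigram windows in total.
Repeated trigrams (each contributes count−1 duplicates):
  town town town: 10
  door town town: 2
  dry door coin: 2
  town door town: 2
  town dry door: 2
  town town dry: 2
14 duplicate windows → 33 − 14 = 19 distinct.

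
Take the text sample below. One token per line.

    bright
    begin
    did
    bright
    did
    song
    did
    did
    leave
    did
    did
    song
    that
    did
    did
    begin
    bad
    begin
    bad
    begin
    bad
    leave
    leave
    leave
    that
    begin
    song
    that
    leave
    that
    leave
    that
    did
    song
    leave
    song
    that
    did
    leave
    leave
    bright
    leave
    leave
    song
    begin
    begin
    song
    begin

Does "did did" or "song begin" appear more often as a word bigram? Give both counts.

"did did": 3 occurrences
"song begin": 2 occurrences

"did did" (3 vs 2)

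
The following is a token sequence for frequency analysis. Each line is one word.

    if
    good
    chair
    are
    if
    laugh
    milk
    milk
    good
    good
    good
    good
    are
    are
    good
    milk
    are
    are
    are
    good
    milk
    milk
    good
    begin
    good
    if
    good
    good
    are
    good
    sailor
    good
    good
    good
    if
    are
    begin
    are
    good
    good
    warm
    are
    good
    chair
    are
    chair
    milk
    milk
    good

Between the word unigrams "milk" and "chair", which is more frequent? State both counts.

"milk": 7 occurrences
"chair": 3 occurrences

"milk" (7 vs 3)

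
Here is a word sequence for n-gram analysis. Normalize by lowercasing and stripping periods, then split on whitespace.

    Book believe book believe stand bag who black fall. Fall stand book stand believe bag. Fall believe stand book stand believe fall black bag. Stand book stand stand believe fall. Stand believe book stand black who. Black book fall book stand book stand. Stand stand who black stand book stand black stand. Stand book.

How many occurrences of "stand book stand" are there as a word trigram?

5

Scanning the 52 overlapping trigram windows for "stand book stand":
  position 11–13: stand book stand
  position 18–20: stand book stand
  position 25–27: stand book stand
  position 41–43: stand book stand
  position 48–50: stand book stand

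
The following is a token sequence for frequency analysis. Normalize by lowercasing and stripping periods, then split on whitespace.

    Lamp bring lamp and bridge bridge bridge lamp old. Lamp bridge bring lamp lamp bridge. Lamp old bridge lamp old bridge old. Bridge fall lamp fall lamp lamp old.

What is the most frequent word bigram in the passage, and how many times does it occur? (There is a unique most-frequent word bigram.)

Bigram frequencies (highest first):
  lamp old: 4
  bridge lamp: 3
  old bridge: 3
  bring lamp: 2
  bridge bridge: 2
  lamp bridge: 2
  … (10 more, each ≤ 2)

"lamp old", 4 times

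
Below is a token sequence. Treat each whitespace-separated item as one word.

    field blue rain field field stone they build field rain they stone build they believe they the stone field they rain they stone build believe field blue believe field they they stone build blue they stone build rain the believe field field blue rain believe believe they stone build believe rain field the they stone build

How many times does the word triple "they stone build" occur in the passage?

6

Scanning the 54 overlapping trigram windows for "they stone build":
  position 11–13: they stone build
  position 22–24: they stone build
  position 31–33: they stone build
  position 35–37: they stone build
  position 47–49: they stone build
  position 54–56: they stone build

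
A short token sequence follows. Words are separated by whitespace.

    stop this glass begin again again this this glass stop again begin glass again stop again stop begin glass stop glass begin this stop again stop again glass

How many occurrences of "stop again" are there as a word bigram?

4

Scanning the 27 overlapping bigram windows for "stop again":
  position 10–11: stop again
  position 15–16: stop again
  position 24–25: stop again
  position 26–27: stop again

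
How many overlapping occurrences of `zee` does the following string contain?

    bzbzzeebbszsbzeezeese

Sliding a length-3 window over the 21 characters (19 positions):
  position 5–7: zee
  position 14–16: zee
  position 17–19: zee

3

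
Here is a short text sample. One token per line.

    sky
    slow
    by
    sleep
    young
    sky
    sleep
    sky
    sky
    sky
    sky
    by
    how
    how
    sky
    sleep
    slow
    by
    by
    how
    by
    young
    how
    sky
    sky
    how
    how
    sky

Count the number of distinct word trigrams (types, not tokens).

28 tokens → 26 trigram windows in total.
Repeated trigrams (each contributes count−1 duplicates):
  how how sky: 2
  sky sky sky: 2
2 duplicate windows → 26 − 2 = 24 distinct.

24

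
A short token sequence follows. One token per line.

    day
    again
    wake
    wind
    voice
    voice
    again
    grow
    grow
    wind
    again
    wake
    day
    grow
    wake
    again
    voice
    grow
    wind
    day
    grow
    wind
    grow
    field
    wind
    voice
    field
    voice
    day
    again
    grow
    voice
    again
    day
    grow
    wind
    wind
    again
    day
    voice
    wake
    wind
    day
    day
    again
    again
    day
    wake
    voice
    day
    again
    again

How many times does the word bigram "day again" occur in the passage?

Scanning the 51 overlapping bigram windows for "day again":
  position 1–2: day again
  position 29–30: day again
  position 44–45: day again
  position 50–51: day again

4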